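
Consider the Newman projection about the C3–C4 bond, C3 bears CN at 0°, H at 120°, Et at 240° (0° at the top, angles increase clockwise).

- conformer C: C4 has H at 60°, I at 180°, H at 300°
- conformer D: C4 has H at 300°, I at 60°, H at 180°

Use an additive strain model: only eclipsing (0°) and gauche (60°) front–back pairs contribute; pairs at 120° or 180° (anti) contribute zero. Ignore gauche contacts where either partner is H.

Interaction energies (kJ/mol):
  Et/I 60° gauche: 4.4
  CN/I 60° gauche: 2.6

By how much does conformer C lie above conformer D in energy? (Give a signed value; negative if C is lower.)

+1.8 kJ/mol

C (staggered): Et(240°)/I(180°) gauche 4.4 → 4.4 kJ/mol.
D (staggered): CN(0°)/I(60°) gauche 2.6 → 2.6 kJ/mol.
E(C) − E(D) = 4.4 − 2.6 = +1.8 kJ/mol.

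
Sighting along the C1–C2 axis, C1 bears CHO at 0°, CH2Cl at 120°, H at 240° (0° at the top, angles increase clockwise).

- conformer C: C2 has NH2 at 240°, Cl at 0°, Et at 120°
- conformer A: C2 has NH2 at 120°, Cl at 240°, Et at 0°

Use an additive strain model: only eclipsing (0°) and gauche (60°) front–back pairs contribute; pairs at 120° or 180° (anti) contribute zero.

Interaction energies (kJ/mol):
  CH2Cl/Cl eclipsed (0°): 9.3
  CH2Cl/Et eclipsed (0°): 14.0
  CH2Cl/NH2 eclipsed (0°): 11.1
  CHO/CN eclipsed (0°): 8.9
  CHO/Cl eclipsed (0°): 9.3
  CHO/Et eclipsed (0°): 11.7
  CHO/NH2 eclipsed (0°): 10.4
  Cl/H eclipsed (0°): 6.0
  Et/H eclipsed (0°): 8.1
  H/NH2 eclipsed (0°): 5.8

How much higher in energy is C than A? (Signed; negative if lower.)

C (eclipsed): CHO–Cl eclipsed, CH2Cl–Et eclipsed, H–NH2 eclipsed; 9.3 + 14.0 + 5.8 = 29.1 kJ/mol.
A (eclipsed): CHO–Et eclipsed, CH2Cl–NH2 eclipsed, H–Cl eclipsed; 11.7 + 11.1 + 6.0 = 28.8 kJ/mol.
E(C) − E(A) = 29.1 − 28.8 = +0.3 kJ/mol.

+0.3 kJ/mol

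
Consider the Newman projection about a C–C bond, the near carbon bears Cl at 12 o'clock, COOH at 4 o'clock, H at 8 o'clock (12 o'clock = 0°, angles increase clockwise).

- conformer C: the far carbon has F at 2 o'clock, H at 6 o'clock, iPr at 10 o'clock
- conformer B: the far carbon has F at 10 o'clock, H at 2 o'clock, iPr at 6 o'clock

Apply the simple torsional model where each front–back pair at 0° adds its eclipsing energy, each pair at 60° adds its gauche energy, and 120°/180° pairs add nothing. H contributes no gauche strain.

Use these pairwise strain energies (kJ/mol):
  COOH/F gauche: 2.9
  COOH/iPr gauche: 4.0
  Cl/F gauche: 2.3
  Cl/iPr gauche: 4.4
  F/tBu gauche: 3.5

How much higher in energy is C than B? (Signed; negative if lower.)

+3.3 kJ/mol

C (staggered): Cl–F gauche, Cl–iPr gauche, COOH–F gauche; 2.3 + 4.4 + 2.9 = 9.6 kJ/mol.
B (staggered): Cl–F gauche, COOH–iPr gauche; 2.3 + 4.0 = 6.3 kJ/mol.
E(C) − E(B) = 9.6 − 6.3 = +3.3 kJ/mol.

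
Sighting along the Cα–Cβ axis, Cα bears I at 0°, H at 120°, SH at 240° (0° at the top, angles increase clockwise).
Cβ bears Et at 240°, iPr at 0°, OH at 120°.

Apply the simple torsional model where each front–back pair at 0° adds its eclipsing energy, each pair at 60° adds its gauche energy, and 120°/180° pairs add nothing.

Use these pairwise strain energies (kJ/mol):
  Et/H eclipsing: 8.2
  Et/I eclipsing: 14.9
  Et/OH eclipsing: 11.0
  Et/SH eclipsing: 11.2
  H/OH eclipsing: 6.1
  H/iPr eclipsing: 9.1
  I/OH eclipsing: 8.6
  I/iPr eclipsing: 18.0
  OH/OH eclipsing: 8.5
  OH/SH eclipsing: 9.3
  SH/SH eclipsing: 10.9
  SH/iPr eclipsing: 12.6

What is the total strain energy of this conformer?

35.3 kJ/mol

This conformer (eclipsed): I–iPr eclipsed, H–OH eclipsed, SH–Et eclipsed; 18.0 + 6.1 + 11.2 = 35.3 kJ/mol.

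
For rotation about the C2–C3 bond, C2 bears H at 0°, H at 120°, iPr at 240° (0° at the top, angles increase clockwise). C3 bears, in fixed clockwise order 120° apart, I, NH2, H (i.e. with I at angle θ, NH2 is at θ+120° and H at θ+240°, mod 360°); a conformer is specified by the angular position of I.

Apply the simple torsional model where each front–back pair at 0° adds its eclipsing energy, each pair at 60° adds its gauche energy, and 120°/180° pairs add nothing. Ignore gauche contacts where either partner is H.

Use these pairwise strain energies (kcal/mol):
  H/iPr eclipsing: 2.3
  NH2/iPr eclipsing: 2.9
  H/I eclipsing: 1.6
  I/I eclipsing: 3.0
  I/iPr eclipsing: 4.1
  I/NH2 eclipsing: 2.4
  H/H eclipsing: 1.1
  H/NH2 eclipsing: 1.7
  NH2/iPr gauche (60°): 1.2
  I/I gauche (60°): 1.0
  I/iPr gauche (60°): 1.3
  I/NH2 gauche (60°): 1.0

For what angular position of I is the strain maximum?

240°

I at 0° (eclipsed): H–I eclipsed, H–NH2 eclipsed, iPr–H eclipsed; 1.6 + 1.7 + 2.3 = 5.6 kcal/mol.
I at 60° (staggered): iPr–NH2 gauche; 1.2 = 1.2 kcal/mol.
I at 120° (eclipsed): H–H eclipsed, H–I eclipsed, iPr–NH2 eclipsed; 1.1 + 1.6 + 2.9 = 5.6 kcal/mol.
I at 180° (staggered): iPr–I gauche, iPr–NH2 gauche; 1.3 + 1.2 = 2.5 kcal/mol.
I at 240° (eclipsed): H–NH2 eclipsed, H–H eclipsed, iPr–I eclipsed; 1.7 + 1.1 + 4.1 = 6.9 kcal/mol.
I at 300° (staggered): iPr–I gauche; 1.3 = 1.3 kcal/mol.
The maximum (6.9 kcal/mol) occurs with I at 240°.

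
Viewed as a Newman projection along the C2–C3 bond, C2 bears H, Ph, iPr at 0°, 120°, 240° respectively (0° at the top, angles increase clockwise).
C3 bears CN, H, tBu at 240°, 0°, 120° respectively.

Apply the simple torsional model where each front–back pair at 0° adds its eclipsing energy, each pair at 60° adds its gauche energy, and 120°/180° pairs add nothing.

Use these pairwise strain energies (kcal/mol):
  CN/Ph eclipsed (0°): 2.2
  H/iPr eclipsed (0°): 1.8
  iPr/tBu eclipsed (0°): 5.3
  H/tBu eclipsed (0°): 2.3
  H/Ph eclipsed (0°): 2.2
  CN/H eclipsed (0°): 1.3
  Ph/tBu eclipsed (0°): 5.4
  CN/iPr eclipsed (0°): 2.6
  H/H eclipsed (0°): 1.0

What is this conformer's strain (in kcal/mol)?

This conformer (eclipsed): H(0°)/H(0°) eclipsed 1.0; Ph(120°)/tBu(120°) eclipsed 5.4; iPr(240°)/CN(240°) eclipsed 2.6 → 9.0 kcal/mol.

9.0 kcal/mol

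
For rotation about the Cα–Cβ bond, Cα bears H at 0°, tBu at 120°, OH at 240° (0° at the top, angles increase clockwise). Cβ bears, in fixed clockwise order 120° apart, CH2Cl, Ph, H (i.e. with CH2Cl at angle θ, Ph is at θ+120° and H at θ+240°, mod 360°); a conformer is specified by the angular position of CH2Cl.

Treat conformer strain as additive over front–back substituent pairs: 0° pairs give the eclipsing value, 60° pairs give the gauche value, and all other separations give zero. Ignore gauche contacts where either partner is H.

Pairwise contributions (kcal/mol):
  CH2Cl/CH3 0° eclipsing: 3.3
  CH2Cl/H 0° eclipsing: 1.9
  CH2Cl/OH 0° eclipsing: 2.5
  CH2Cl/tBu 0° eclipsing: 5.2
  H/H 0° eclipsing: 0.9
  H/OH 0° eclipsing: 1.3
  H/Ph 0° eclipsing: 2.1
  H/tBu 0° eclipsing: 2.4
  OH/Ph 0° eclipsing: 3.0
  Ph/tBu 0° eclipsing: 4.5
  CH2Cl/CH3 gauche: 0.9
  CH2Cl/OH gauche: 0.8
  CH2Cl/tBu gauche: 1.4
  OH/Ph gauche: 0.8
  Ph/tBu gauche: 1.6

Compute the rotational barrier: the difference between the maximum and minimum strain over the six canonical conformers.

6.7 kcal/mol

CH2Cl at 0° (eclipsed): H(0°)/CH2Cl(0°) eclipsed 1.9; tBu(120°)/Ph(120°) eclipsed 4.5; OH(240°)/H(240°) eclipsed 1.3 → 7.7 kcal/mol.
CH2Cl at 60° (staggered): tBu(120°)/CH2Cl(60°) gauche 1.4; tBu(120°)/Ph(180°) gauche 1.6; OH(240°)/Ph(180°) gauche 0.8 → 3.8 kcal/mol.
CH2Cl at 120° (eclipsed): H(0°)/H(0°) eclipsed 0.9; tBu(120°)/CH2Cl(120°) eclipsed 5.2; OH(240°)/Ph(240°) eclipsed 3.0 → 9.1 kcal/mol.
CH2Cl at 180° (staggered): tBu(120°)/CH2Cl(180°) gauche 1.4; OH(240°)/CH2Cl(180°) gauche 0.8; OH(240°)/Ph(300°) gauche 0.8 → 3.0 kcal/mol.
CH2Cl at 240° (eclipsed): H(0°)/Ph(0°) eclipsed 2.1; tBu(120°)/H(120°) eclipsed 2.4; OH(240°)/CH2Cl(240°) eclipsed 2.5 → 7.0 kcal/mol.
CH2Cl at 300° (staggered): tBu(120°)/Ph(60°) gauche 1.6; OH(240°)/CH2Cl(300°) gauche 0.8 → 2.4 kcal/mol.
Max at 120° (9.1 kcal/mol), min at 300° (2.4 kcal/mol); barrier = 6.7 kcal/mol.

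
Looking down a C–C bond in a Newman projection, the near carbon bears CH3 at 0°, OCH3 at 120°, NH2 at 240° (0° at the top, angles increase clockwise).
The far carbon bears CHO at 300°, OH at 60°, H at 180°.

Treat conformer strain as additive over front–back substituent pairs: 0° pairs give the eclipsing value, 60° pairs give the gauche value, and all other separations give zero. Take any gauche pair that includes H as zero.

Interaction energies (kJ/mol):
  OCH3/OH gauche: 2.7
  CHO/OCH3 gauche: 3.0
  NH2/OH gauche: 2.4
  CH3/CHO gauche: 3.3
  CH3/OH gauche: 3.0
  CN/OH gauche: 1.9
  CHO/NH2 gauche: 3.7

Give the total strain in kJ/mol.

This conformer (staggered): CH3(0°)/CHO(300°) gauche 3.3; CH3(0°)/OH(60°) gauche 3.0; OCH3(120°)/OH(60°) gauche 2.7; NH2(240°)/CHO(300°) gauche 3.7 → 12.7 kJ/mol.

12.7 kJ/mol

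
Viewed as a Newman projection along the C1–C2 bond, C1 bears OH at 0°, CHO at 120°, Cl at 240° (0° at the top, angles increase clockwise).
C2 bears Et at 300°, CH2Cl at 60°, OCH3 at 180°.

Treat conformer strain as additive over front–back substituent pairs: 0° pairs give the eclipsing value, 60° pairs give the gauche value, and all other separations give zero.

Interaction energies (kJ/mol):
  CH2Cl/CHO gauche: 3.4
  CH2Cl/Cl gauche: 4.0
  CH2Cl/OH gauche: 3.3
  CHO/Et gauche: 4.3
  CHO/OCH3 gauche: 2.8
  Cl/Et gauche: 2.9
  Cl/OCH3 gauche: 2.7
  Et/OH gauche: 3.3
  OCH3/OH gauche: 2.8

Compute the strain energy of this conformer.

This conformer (staggered): OH–Et gauche, OH–CH2Cl gauche, CHO–CH2Cl gauche, CHO–OCH3 gauche, Cl–Et gauche, Cl–OCH3 gauche; 3.3 + 3.3 + 3.4 + 2.8 + 2.9 + 2.7 = 18.4 kJ/mol.

18.4 kJ/mol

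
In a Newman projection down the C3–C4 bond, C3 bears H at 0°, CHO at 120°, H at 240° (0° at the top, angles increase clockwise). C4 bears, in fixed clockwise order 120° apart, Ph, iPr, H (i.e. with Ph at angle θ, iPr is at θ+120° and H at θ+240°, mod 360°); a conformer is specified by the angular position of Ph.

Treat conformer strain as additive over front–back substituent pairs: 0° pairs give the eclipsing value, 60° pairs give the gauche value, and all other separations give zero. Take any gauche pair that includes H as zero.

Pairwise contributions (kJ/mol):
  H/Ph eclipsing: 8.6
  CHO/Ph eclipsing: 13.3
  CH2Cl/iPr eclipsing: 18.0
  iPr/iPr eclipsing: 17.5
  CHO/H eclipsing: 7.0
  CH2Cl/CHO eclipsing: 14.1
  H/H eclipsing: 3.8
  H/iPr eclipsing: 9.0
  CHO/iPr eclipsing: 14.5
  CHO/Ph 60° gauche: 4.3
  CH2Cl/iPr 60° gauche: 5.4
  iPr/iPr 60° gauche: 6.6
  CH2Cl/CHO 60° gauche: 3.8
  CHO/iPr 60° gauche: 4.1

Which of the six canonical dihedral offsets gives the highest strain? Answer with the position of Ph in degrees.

0°

Ph at 0° (eclipsed): H(0°)/Ph(0°) eclipsed 8.6; CHO(120°)/iPr(120°) eclipsed 14.5; H(240°)/H(240°) eclipsed 3.8 → 26.9 kJ/mol.
Ph at 60° (staggered): CHO(120°)/Ph(60°) gauche 4.3; CHO(120°)/iPr(180°) gauche 4.1 → 8.4 kJ/mol.
Ph at 120° (eclipsed): H(0°)/H(0°) eclipsed 3.8; CHO(120°)/Ph(120°) eclipsed 13.3; H(240°)/iPr(240°) eclipsed 9.0 → 26.1 kJ/mol.
Ph at 180° (staggered): CHO(120°)/Ph(180°) gauche 4.3 → 4.3 kJ/mol.
Ph at 240° (eclipsed): H(0°)/iPr(0°) eclipsed 9.0; CHO(120°)/H(120°) eclipsed 7.0; H(240°)/Ph(240°) eclipsed 8.6 → 24.6 kJ/mol.
Ph at 300° (staggered): CHO(120°)/iPr(60°) gauche 4.1 → 4.1 kJ/mol.
The maximum (26.9 kJ/mol) occurs with Ph at 0°.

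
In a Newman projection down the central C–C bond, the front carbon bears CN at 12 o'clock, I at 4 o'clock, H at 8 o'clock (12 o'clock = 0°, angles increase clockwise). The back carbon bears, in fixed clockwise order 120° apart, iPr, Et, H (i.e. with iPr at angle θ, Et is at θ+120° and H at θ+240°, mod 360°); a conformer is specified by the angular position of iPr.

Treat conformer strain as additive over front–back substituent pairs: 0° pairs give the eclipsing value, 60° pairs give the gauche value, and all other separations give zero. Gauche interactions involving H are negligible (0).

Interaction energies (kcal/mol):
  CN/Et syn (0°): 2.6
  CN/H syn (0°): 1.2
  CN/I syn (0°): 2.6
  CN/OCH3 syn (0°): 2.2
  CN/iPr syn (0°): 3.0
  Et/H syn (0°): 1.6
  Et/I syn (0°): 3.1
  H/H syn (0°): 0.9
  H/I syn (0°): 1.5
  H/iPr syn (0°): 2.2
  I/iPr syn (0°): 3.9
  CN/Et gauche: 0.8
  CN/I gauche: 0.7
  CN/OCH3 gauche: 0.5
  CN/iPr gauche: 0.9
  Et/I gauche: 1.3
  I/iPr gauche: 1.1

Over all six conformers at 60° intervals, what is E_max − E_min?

5.1 kcal/mol

iPr at 0° (eclipsed): CN(0°)/iPr(0°) eclipsed 3.0; I(120°)/Et(120°) eclipsed 3.1; H(240°)/H(240°) eclipsed 0.9 → 7.0 kcal/mol.
iPr at 60° (staggered): CN(0°)/iPr(60°) gauche 0.9; I(120°)/iPr(60°) gauche 1.1; I(120°)/Et(180°) gauche 1.3 → 3.3 kcal/mol.
iPr at 120° (eclipsed): CN(0°)/H(0°) eclipsed 1.2; I(120°)/iPr(120°) eclipsed 3.9; H(240°)/Et(240°) eclipsed 1.6 → 6.7 kcal/mol.
iPr at 180° (staggered): CN(0°)/Et(300°) gauche 0.8; I(120°)/iPr(180°) gauche 1.1 → 1.9 kcal/mol.
iPr at 240° (eclipsed): CN(0°)/Et(0°) eclipsed 2.6; I(120°)/H(120°) eclipsed 1.5; H(240°)/iPr(240°) eclipsed 2.2 → 6.3 kcal/mol.
iPr at 300° (staggered): CN(0°)/iPr(300°) gauche 0.9; CN(0°)/Et(60°) gauche 0.8; I(120°)/Et(60°) gauche 1.3 → 3.0 kcal/mol.
Max at 0° (7.0 kcal/mol), min at 180° (1.9 kcal/mol); barrier = 5.1 kcal/mol.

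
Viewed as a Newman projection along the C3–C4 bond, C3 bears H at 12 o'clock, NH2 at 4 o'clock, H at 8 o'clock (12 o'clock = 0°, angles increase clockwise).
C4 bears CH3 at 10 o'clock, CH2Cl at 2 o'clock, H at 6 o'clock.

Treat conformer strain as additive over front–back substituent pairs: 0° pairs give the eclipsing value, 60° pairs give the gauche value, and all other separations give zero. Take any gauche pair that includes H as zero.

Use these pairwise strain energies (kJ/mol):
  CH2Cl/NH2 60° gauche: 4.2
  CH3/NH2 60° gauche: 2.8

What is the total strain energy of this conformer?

This conformer (staggered): NH2–CH2Cl gauche; 4.2 = 4.2 kJ/mol.

4.2 kJ/mol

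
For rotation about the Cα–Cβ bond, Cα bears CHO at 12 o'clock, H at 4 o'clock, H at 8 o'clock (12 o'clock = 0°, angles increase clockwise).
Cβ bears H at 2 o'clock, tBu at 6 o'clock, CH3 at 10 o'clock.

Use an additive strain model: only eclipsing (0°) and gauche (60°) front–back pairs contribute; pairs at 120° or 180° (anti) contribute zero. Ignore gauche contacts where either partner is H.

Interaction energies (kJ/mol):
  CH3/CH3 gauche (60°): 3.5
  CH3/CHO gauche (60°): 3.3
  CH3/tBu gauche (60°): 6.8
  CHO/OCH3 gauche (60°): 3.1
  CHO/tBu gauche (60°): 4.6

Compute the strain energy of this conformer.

This conformer (staggered): CHO–CH3 gauche; 3.3 = 3.3 kJ/mol.

3.3 kJ/mol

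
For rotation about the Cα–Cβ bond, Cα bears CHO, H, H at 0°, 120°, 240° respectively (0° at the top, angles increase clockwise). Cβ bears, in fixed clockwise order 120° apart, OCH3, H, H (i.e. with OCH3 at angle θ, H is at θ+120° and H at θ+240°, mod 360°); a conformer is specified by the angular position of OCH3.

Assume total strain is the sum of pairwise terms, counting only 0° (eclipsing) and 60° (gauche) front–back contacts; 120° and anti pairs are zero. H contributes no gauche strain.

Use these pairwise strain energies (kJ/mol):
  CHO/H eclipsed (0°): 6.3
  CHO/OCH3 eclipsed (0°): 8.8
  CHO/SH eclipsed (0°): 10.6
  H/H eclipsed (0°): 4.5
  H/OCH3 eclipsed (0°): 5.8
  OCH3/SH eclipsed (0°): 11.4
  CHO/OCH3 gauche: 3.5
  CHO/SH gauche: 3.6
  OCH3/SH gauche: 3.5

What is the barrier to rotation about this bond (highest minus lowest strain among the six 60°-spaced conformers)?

17.8 kJ/mol

OCH3 at 0° (eclipsed): CHO–OCH3 eclipsed, H–H eclipsed, H–H eclipsed; 8.8 + 4.5 + 4.5 = 17.8 kJ/mol.
OCH3 at 60° (staggered): CHO–OCH3 gauche; 3.5 = 3.5 kJ/mol.
OCH3 at 120° (eclipsed): CHO–H eclipsed, H–OCH3 eclipsed, H–H eclipsed; 6.3 + 5.8 + 4.5 = 16.6 kJ/mol.
OCH3 at 180° (staggered): no non-H gauche contacts → 0.0 kJ/mol.
OCH3 at 240° (eclipsed): CHO–H eclipsed, H–H eclipsed, H–OCH3 eclipsed; 6.3 + 4.5 + 5.8 = 16.6 kJ/mol.
OCH3 at 300° (staggered): CHO–OCH3 gauche; 3.5 = 3.5 kJ/mol.
Max at 0° (17.8 kJ/mol), min at 180° (0.0 kJ/mol); barrier = 17.8 kJ/mol.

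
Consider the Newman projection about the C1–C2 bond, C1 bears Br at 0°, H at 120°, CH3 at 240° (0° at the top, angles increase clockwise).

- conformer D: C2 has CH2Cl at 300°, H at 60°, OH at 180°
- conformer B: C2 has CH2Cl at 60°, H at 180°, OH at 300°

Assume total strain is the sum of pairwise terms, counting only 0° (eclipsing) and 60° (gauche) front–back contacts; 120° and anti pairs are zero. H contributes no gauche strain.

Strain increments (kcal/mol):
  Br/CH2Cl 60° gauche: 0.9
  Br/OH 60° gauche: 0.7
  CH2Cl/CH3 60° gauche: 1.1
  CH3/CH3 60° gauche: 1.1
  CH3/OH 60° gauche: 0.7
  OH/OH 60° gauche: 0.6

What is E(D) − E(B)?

D (staggered): Br(0°)/CH2Cl(300°) gauche 0.9; CH3(240°)/CH2Cl(300°) gauche 1.1; CH3(240°)/OH(180°) gauche 0.7 → 2.7 kcal/mol.
B (staggered): Br(0°)/CH2Cl(60°) gauche 0.9; Br(0°)/OH(300°) gauche 0.7; CH3(240°)/OH(300°) gauche 0.7 → 2.3 kcal/mol.
E(D) − E(B) = 2.7 − 2.3 = +0.4 kcal/mol.

+0.4 kcal/mol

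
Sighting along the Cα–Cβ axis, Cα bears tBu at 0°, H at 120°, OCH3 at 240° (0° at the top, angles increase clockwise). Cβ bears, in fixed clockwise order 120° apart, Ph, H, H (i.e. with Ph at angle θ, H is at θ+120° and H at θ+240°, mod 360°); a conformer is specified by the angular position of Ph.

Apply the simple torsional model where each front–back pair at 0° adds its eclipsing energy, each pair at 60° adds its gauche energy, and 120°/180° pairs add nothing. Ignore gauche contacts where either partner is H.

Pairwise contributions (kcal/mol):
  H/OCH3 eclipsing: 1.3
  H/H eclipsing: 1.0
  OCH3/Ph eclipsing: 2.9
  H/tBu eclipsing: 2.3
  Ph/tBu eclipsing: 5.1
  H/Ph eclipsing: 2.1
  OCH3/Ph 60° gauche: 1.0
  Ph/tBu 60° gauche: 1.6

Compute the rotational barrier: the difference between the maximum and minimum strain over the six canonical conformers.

Ph at 0° (eclipsed): tBu(0°)/Ph(0°) eclipsed 5.1; H(120°)/H(120°) eclipsed 1.0; OCH3(240°)/H(240°) eclipsed 1.3 → 7.4 kcal/mol.
Ph at 60° (staggered): tBu(0°)/Ph(60°) gauche 1.6 → 1.6 kcal/mol.
Ph at 120° (eclipsed): tBu(0°)/H(0°) eclipsed 2.3; H(120°)/Ph(120°) eclipsed 2.1; OCH3(240°)/H(240°) eclipsed 1.3 → 5.7 kcal/mol.
Ph at 180° (staggered): OCH3(240°)/Ph(180°) gauche 1.0 → 1.0 kcal/mol.
Ph at 240° (eclipsed): tBu(0°)/H(0°) eclipsed 2.3; H(120°)/H(120°) eclipsed 1.0; OCH3(240°)/Ph(240°) eclipsed 2.9 → 6.2 kcal/mol.
Ph at 300° (staggered): tBu(0°)/Ph(300°) gauche 1.6; OCH3(240°)/Ph(300°) gauche 1.0 → 2.6 kcal/mol.
Max at 0° (7.4 kcal/mol), min at 180° (1.0 kcal/mol); barrier = 6.4 kcal/mol.

6.4 kcal/mol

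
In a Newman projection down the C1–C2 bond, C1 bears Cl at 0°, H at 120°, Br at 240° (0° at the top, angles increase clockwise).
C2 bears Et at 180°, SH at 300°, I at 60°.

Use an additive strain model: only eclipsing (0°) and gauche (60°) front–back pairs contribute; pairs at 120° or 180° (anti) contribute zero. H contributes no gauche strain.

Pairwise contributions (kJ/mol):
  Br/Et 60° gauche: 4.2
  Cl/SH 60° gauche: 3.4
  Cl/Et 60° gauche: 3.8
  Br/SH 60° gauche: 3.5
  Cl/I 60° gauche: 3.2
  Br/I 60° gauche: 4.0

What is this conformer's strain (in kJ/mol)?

14.3 kJ/mol

This conformer (staggered): Cl(0°)/SH(300°) gauche 3.4; Cl(0°)/I(60°) gauche 3.2; Br(240°)/Et(180°) gauche 4.2; Br(240°)/SH(300°) gauche 3.5 → 14.3 kJ/mol.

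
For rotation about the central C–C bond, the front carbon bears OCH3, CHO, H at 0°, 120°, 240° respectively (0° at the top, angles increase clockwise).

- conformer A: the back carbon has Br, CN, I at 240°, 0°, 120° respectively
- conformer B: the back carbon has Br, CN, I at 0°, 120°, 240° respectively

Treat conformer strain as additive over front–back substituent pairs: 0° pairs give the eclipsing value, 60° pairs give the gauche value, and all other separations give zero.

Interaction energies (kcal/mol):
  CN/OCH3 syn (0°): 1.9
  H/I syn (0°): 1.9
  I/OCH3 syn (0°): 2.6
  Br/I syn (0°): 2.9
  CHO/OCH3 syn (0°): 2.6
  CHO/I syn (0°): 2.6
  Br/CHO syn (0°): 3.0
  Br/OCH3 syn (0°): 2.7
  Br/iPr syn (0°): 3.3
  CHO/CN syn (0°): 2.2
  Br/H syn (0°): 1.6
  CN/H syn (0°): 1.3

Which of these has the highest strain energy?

B

A (eclipsed): OCH3(0°)/CN(0°) eclipsed 1.9; CHO(120°)/I(120°) eclipsed 2.6; H(240°)/Br(240°) eclipsed 1.6 → 6.1 kcal/mol.
B (eclipsed): OCH3(0°)/Br(0°) eclipsed 2.7; CHO(120°)/CN(120°) eclipsed 2.2; H(240°)/I(240°) eclipsed 1.9 → 6.8 kcal/mol.
B has the highest total (6.8 kcal/mol).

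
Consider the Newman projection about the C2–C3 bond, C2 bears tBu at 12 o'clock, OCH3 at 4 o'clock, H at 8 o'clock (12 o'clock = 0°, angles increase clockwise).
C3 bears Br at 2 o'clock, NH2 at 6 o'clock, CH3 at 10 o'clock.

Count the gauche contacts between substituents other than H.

Non-H gauche pairs: tBu(0°)/Br(60°); tBu(0°)/CH3(300°); OCH3(120°)/Br(60°); OCH3(120°)/NH2(180°) — 4 interactions.

4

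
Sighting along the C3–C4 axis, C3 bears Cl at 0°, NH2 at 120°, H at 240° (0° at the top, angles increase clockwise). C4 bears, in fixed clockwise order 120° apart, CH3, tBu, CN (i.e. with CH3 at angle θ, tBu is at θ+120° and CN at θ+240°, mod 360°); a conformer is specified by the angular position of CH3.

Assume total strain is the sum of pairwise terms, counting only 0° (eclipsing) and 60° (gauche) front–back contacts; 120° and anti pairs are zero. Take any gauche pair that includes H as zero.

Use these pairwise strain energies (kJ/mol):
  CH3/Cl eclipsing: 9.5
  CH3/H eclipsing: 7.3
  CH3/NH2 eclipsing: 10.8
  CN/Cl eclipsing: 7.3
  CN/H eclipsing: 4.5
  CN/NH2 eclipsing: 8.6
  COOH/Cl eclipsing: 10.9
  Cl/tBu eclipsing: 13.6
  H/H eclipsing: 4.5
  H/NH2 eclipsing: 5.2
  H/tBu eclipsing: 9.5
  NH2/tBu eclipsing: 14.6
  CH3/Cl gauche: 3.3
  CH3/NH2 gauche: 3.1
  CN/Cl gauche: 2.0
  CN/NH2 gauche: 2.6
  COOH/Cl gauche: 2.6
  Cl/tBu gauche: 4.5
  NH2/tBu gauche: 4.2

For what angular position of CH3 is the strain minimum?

CH3 at 0° (eclipsed): Cl–CH3 eclipsed, NH2–tBu eclipsed, H–CN eclipsed; 9.5 + 14.6 + 4.5 = 28.6 kJ/mol.
CH3 at 60° (staggered): Cl–CH3 gauche, Cl–CN gauche, NH2–CH3 gauche, NH2–tBu gauche; 3.3 + 2.0 + 3.1 + 4.2 = 12.6 kJ/mol.
CH3 at 120° (eclipsed): Cl–CN eclipsed, NH2–CH3 eclipsed, H–tBu eclipsed; 7.3 + 10.8 + 9.5 = 27.6 kJ/mol.
CH3 at 180° (staggered): Cl–tBu gauche, Cl–CN gauche, NH2–CH3 gauche, NH2–CN gauche; 4.5 + 2.0 + 3.1 + 2.6 = 12.2 kJ/mol.
CH3 at 240° (eclipsed): Cl–tBu eclipsed, NH2–CN eclipsed, H–CH3 eclipsed; 13.6 + 8.6 + 7.3 = 29.5 kJ/mol.
CH3 at 300° (staggered): Cl–CH3 gauche, Cl–tBu gauche, NH2–tBu gauche, NH2–CN gauche; 3.3 + 4.5 + 4.2 + 2.6 = 14.6 kJ/mol.
The minimum (12.2 kJ/mol) occurs with CH3 at 180°.

180°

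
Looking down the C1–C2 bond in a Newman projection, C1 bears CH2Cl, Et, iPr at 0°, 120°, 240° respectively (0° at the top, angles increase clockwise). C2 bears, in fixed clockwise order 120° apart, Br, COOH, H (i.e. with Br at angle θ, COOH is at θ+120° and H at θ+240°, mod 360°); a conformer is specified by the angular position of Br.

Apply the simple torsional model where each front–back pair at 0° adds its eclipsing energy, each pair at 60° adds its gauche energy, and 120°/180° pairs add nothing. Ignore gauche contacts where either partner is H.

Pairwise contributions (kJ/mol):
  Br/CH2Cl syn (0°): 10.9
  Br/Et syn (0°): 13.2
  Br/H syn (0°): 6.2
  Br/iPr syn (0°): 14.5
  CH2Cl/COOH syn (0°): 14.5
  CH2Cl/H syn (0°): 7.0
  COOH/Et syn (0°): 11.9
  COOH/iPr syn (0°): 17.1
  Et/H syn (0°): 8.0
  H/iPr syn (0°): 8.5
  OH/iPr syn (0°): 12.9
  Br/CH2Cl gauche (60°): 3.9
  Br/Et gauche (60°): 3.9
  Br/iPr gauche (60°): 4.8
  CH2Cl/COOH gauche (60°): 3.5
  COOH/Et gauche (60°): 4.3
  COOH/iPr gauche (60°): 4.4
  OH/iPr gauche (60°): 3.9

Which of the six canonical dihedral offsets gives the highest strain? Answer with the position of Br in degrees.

120°

Br at 0° is eclipsed. CH2Cl at 0° is eclipsed with Br at 0° (10.9); Et at 120° is eclipsed with COOH at 120° (11.9); iPr at 240° is eclipsed with H at 240° (8.5). Total 31.3 kJ/mol.
Br at 60° is staggered. CH2Cl at 0° is gauche with Br at 60° (3.9); Et at 120° is gauche with Br at 60° (3.9); Et at 120° is gauche with COOH at 180° (4.3); iPr at 240° is gauche with COOH at 180° (4.4). Total 16.5 kJ/mol.
Br at 120° is eclipsed. CH2Cl at 0° is eclipsed with H at 0° (7.0); Et at 120° is eclipsed with Br at 120° (13.2); iPr at 240° is eclipsed with COOH at 240° (17.1). Total 37.3 kJ/mol.
Br at 180° is staggered. CH2Cl at 0° is gauche with COOH at 300° (3.5); Et at 120° is gauche with Br at 180° (3.9); iPr at 240° is gauche with Br at 180° (4.8); iPr at 240° is gauche with COOH at 300° (4.4). Total 16.6 kJ/mol.
Br at 240° is eclipsed. CH2Cl at 0° is eclipsed with COOH at 0° (14.5); Et at 120° is eclipsed with H at 120° (8.0); iPr at 240° is eclipsed with Br at 240° (14.5). Total 37.0 kJ/mol.
Br at 300° is staggered. CH2Cl at 0° is gauche with Br at 300° (3.9); CH2Cl at 0° is gauche with COOH at 60° (3.5); Et at 120° is gauche with COOH at 60° (4.3); iPr at 240° is gauche with Br at 300° (4.8). Total 16.5 kJ/mol.
The maximum (37.3 kJ/mol) occurs with Br at 120°.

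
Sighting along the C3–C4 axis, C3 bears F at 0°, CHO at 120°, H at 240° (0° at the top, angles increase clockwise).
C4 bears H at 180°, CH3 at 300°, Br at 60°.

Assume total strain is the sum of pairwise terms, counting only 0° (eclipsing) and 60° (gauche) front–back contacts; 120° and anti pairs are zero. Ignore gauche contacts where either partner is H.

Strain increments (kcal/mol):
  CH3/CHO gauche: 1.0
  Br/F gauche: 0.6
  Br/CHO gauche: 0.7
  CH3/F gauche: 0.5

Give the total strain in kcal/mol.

This conformer (staggered): F(0°)/CH3(300°) gauche 0.5; F(0°)/Br(60°) gauche 0.6; CHO(120°)/Br(60°) gauche 0.7 → 1.8 kcal/mol.

1.8 kcal/mol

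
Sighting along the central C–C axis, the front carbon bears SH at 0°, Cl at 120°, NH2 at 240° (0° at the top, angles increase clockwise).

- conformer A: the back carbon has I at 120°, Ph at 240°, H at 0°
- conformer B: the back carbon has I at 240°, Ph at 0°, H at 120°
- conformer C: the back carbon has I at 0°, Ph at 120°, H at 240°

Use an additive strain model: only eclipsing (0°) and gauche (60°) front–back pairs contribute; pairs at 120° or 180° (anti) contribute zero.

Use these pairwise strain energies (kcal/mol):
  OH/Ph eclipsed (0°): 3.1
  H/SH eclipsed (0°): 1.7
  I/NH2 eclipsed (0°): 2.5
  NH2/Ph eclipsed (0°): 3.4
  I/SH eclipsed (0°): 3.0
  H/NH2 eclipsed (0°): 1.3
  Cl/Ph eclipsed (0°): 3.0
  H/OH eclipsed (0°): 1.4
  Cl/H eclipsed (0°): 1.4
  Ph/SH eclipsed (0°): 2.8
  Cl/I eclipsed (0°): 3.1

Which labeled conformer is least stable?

A (eclipsed): SH–H eclipsed, Cl–I eclipsed, NH2–Ph eclipsed; 1.7 + 3.1 + 3.4 = 8.2 kcal/mol.
B (eclipsed): SH–Ph eclipsed, Cl–H eclipsed, NH2–I eclipsed; 2.8 + 1.4 + 2.5 = 6.7 kcal/mol.
C (eclipsed): SH–I eclipsed, Cl–Ph eclipsed, NH2–H eclipsed; 3.0 + 3.0 + 1.3 = 7.3 kcal/mol.
A has the highest total (8.2 kcal/mol).

A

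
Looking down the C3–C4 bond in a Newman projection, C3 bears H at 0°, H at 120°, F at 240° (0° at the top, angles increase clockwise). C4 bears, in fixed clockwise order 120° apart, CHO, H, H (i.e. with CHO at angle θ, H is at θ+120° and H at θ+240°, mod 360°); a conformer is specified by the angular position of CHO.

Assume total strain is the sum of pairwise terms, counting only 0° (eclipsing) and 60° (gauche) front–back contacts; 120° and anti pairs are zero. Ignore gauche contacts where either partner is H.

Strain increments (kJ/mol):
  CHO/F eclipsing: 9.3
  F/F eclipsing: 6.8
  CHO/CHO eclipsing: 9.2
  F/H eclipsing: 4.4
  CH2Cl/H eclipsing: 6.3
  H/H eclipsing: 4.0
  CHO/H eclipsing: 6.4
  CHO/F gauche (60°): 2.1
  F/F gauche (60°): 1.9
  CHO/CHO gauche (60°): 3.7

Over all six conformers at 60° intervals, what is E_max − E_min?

17.3 kJ/mol

CHO at 0° (eclipsed): H(0°)/CHO(0°) eclipsed 6.4; H(120°)/H(120°) eclipsed 4.0; F(240°)/H(240°) eclipsed 4.4 → 14.8 kJ/mol.
CHO at 60° (staggered): no non-H gauche contacts → 0.0 kJ/mol.
CHO at 120° (eclipsed): H(0°)/H(0°) eclipsed 4.0; H(120°)/CHO(120°) eclipsed 6.4; F(240°)/H(240°) eclipsed 4.4 → 14.8 kJ/mol.
CHO at 180° (staggered): F(240°)/CHO(180°) gauche 2.1 → 2.1 kJ/mol.
CHO at 240° (eclipsed): H(0°)/H(0°) eclipsed 4.0; H(120°)/H(120°) eclipsed 4.0; F(240°)/CHO(240°) eclipsed 9.3 → 17.3 kJ/mol.
CHO at 300° (staggered): F(240°)/CHO(300°) gauche 2.1 → 2.1 kJ/mol.
Max at 240° (17.3 kJ/mol), min at 60° (0.0 kJ/mol); barrier = 17.3 kJ/mol.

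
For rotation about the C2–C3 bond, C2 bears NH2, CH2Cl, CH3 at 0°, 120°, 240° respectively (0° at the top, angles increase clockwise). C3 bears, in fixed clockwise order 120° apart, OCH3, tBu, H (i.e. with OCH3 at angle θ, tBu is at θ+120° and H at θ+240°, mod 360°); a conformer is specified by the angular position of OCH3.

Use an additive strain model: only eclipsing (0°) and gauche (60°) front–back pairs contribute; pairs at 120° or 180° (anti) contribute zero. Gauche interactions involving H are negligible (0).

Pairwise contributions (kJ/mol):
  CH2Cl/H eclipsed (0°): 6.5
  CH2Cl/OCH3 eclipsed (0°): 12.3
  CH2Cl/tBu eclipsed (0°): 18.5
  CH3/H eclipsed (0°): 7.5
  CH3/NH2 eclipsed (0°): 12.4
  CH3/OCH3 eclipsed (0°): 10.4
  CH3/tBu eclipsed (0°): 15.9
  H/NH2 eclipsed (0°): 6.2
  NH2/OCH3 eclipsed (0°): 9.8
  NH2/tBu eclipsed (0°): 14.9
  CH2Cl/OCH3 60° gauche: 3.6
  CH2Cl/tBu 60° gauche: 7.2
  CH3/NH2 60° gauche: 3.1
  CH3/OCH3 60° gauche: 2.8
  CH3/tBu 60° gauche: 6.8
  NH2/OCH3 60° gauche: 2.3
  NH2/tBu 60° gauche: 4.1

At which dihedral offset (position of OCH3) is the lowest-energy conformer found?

300°

OCH3 at 0° (eclipsed): NH2(0°)/OCH3(0°) eclipsed 9.8; CH2Cl(120°)/tBu(120°) eclipsed 18.5; CH3(240°)/H(240°) eclipsed 7.5 → 35.8 kJ/mol.
OCH3 at 60° (staggered): NH2(0°)/OCH3(60°) gauche 2.3; CH2Cl(120°)/OCH3(60°) gauche 3.6; CH2Cl(120°)/tBu(180°) gauche 7.2; CH3(240°)/tBu(180°) gauche 6.8 → 19.9 kJ/mol.
OCH3 at 120° (eclipsed): NH2(0°)/H(0°) eclipsed 6.2; CH2Cl(120°)/OCH3(120°) eclipsed 12.3; CH3(240°)/tBu(240°) eclipsed 15.9 → 34.4 kJ/mol.
OCH3 at 180° (staggered): NH2(0°)/tBu(300°) gauche 4.1; CH2Cl(120°)/OCH3(180°) gauche 3.6; CH3(240°)/OCH3(180°) gauche 2.8; CH3(240°)/tBu(300°) gauche 6.8 → 17.3 kJ/mol.
OCH3 at 240° (eclipsed): NH2(0°)/tBu(0°) eclipsed 14.9; CH2Cl(120°)/H(120°) eclipsed 6.5; CH3(240°)/OCH3(240°) eclipsed 10.4 → 31.8 kJ/mol.
OCH3 at 300° (staggered): NH2(0°)/OCH3(300°) gauche 2.3; NH2(0°)/tBu(60°) gauche 4.1; CH2Cl(120°)/tBu(60°) gauche 7.2; CH3(240°)/OCH3(300°) gauche 2.8 → 16.4 kJ/mol.
The minimum (16.4 kJ/mol) occurs with OCH3 at 300°.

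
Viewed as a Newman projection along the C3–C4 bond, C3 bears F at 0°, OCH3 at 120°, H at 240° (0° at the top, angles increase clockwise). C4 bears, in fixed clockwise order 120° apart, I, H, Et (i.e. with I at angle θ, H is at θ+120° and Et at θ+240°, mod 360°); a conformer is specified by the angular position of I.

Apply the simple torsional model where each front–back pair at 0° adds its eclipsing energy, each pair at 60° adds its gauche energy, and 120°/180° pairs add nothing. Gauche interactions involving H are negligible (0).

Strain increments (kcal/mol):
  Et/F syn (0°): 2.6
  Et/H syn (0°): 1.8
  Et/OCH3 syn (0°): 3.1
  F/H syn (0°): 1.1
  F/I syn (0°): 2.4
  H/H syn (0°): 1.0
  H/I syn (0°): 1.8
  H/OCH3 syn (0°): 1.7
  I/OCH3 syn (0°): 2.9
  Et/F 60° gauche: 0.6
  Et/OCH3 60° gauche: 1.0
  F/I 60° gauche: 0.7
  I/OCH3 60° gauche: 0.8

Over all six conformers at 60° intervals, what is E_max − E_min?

4.8 kcal/mol

I at 0° (eclipsed): F–I eclipsed, OCH3–H eclipsed, H–Et eclipsed; 2.4 + 1.7 + 1.8 = 5.9 kcal/mol.
I at 60° (staggered): F–I gauche, F–Et gauche, OCH3–I gauche; 0.7 + 0.6 + 0.8 = 2.1 kcal/mol.
I at 120° (eclipsed): F–Et eclipsed, OCH3–I eclipsed, H–H eclipsed; 2.6 + 2.9 + 1.0 = 6.5 kcal/mol.
I at 180° (staggered): F–Et gauche, OCH3–I gauche, OCH3–Et gauche; 0.6 + 0.8 + 1.0 = 2.4 kcal/mol.
I at 240° (eclipsed): F–H eclipsed, OCH3–Et eclipsed, H–I eclipsed; 1.1 + 3.1 + 1.8 = 6.0 kcal/mol.
I at 300° (staggered): F–I gauche, OCH3–Et gauche; 0.7 + 1.0 = 1.7 kcal/mol.
Max at 120° (6.5 kcal/mol), min at 300° (1.7 kcal/mol); barrier = 4.8 kcal/mol.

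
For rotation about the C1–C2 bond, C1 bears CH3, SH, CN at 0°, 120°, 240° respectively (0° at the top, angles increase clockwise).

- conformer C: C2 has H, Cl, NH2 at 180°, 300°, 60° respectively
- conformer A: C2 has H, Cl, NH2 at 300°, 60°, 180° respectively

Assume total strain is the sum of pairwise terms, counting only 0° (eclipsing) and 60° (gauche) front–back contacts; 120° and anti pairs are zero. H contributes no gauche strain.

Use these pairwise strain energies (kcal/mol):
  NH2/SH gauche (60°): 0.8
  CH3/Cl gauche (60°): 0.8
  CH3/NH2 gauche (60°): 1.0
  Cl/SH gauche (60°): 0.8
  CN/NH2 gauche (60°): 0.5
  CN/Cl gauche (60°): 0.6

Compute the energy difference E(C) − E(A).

+0.3 kcal/mol

C (staggered): CH3(0°)/Cl(300°) gauche 0.8; CH3(0°)/NH2(60°) gauche 1.0; SH(120°)/NH2(60°) gauche 0.8; CN(240°)/Cl(300°) gauche 0.6 → 3.2 kcal/mol.
A (staggered): CH3(0°)/Cl(60°) gauche 0.8; SH(120°)/Cl(60°) gauche 0.8; SH(120°)/NH2(180°) gauche 0.8; CN(240°)/NH2(180°) gauche 0.5 → 2.9 kcal/mol.
E(C) − E(A) = 3.2 − 2.9 = +0.3 kcal/mol.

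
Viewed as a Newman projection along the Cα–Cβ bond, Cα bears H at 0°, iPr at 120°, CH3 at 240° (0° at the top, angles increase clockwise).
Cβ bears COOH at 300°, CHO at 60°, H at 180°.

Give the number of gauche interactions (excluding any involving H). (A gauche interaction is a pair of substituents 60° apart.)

2

Non-H gauche pairs: iPr(120°)/CHO(60°); CH3(240°)/COOH(300°) — 2 interactions.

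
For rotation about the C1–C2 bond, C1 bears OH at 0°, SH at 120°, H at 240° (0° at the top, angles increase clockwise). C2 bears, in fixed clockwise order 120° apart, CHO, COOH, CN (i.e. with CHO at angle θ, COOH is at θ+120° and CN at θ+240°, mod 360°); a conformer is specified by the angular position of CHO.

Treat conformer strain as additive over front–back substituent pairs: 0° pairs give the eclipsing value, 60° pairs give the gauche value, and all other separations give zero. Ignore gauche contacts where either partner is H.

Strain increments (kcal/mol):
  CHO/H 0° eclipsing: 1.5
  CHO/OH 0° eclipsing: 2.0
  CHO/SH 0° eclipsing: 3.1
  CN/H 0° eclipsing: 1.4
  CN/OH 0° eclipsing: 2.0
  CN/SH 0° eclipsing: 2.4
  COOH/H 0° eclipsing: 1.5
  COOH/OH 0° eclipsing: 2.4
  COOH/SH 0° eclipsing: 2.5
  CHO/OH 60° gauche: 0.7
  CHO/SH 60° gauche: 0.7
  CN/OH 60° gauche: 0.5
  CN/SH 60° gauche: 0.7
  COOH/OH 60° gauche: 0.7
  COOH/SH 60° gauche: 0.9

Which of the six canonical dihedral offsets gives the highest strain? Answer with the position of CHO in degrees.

CHO at 0° is eclipsed. OH at 0° is eclipsed with CHO at 0° (2.0); SH at 120° is eclipsed with COOH at 120° (2.5); H at 240° is eclipsed with CN at 240° (1.4). Total 5.9 kcal/mol.
CHO at 60° is staggered. OH at 0° is gauche with CHO at 60° (0.7); OH at 0° is gauche with CN at 300° (0.5); SH at 120° is gauche with CHO at 60° (0.7); SH at 120° is gauche with COOH at 180° (0.9). Total 2.8 kcal/mol.
CHO at 120° is eclipsed. OH at 0° is eclipsed with CN at 0° (2.0); SH at 120° is eclipsed with CHO at 120° (3.1); H at 240° is eclipsed with COOH at 240° (1.5). Total 6.6 kcal/mol.
CHO at 180° is staggered. OH at 0° is gauche with COOH at 300° (0.7); OH at 0° is gauche with CN at 60° (0.5); SH at 120° is gauche with CHO at 180° (0.7); SH at 120° is gauche with CN at 60° (0.7). Total 2.6 kcal/mol.
CHO at 240° is eclipsed. OH at 0° is eclipsed with COOH at 0° (2.4); SH at 120° is eclipsed with CN at 120° (2.4); H at 240° is eclipsed with CHO at 240° (1.5). Total 6.3 kcal/mol.
CHO at 300° is staggered. OH at 0° is gauche with CHO at 300° (0.7); OH at 0° is gauche with COOH at 60° (0.7); SH at 120° is gauche with COOH at 60° (0.9); SH at 120° is gauche with CN at 180° (0.7). Total 3.0 kcal/mol.
The maximum (6.6 kcal/mol) occurs with CHO at 120°.

120°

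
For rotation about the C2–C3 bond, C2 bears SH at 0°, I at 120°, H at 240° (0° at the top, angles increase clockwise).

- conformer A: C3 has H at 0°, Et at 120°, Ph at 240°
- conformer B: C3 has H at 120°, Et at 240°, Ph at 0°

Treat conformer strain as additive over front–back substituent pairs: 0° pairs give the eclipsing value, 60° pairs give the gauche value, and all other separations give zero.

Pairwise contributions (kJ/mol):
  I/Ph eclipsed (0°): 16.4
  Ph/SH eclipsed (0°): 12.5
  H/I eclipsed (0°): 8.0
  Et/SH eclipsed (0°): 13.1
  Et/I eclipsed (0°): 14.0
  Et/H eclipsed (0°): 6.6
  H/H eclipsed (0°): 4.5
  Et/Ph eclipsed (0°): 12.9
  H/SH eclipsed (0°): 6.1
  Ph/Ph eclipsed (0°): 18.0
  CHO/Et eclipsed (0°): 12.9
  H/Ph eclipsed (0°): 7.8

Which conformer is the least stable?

A

A (eclipsed): SH(0°)/H(0°) eclipsed 6.1; I(120°)/Et(120°) eclipsed 14.0; H(240°)/Ph(240°) eclipsed 7.8 → 27.9 kJ/mol.
B (eclipsed): SH(0°)/Ph(0°) eclipsed 12.5; I(120°)/H(120°) eclipsed 8.0; H(240°)/Et(240°) eclipsed 6.6 → 27.1 kJ/mol.
A has the highest total (27.9 kJ/mol).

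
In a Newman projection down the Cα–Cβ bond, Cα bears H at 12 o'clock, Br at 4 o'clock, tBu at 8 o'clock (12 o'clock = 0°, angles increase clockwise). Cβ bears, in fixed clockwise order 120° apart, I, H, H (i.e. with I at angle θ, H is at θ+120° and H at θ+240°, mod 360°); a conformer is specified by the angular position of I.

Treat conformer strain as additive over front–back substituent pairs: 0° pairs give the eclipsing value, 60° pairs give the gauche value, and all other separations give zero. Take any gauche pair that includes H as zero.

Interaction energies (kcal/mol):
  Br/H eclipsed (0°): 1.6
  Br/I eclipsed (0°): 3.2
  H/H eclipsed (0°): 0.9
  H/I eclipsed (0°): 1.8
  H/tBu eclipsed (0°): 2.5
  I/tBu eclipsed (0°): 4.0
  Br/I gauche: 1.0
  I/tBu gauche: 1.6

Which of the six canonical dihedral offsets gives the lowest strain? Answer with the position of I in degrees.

60°

I at 0° (eclipsed): H(0°)/I(0°) eclipsed 1.8; Br(120°)/H(120°) eclipsed 1.6; tBu(240°)/H(240°) eclipsed 2.5 → 5.9 kcal/mol.
I at 60° (staggered): Br(120°)/I(60°) gauche 1.0 → 1.0 kcal/mol.
I at 120° (eclipsed): H(0°)/H(0°) eclipsed 0.9; Br(120°)/I(120°) eclipsed 3.2; tBu(240°)/H(240°) eclipsed 2.5 → 6.6 kcal/mol.
I at 180° (staggered): Br(120°)/I(180°) gauche 1.0; tBu(240°)/I(180°) gauche 1.6 → 2.6 kcal/mol.
I at 240° (eclipsed): H(0°)/H(0°) eclipsed 0.9; Br(120°)/H(120°) eclipsed 1.6; tBu(240°)/I(240°) eclipsed 4.0 → 6.5 kcal/mol.
I at 300° (staggered): tBu(240°)/I(300°) gauche 1.6 → 1.6 kcal/mol.
The minimum (1.0 kcal/mol) occurs with I at 60°.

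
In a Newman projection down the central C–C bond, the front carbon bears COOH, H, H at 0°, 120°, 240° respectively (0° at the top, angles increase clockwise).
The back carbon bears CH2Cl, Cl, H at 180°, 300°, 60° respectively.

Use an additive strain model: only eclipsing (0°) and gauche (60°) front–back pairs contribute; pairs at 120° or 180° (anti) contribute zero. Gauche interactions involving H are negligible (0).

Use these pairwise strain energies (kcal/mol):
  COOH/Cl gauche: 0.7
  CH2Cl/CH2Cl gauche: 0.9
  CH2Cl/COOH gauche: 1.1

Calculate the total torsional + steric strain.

This conformer (staggered): COOH(0°)/Cl(300°) gauche 0.7 → 0.7 kcal/mol.

0.7 kcal/mol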